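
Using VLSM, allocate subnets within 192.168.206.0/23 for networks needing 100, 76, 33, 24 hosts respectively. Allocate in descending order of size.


100 hosts -> /25 (126 usable): 192.168.206.0/25
76 hosts -> /25 (126 usable): 192.168.206.128/25
33 hosts -> /26 (62 usable): 192.168.207.0/26
24 hosts -> /27 (30 usable): 192.168.207.64/27
Allocation: 192.168.206.0/25 (100 hosts, 126 usable); 192.168.206.128/25 (76 hosts, 126 usable); 192.168.207.0/26 (33 hosts, 62 usable); 192.168.207.64/27 (24 hosts, 30 usable)


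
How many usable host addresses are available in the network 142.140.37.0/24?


Host bits = 32 - 24 = 8
Total addresses = 2^8 = 256
Usable = total - 2 (network and broadcast)
Usable hosts: 254


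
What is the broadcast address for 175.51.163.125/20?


Network: 175.51.160.0/20
Host bits = 12
Set all host bits to 1:
Broadcast: 175.51.175.255


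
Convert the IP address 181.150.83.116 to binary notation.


181 = 10110101
150 = 10010110
83 = 01010011
116 = 01110100
Binary: 10110101.10010110.01010011.01110100


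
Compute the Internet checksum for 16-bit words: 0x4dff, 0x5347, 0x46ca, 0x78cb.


Sum all words (with carry folding):
+ 0x4dff = 0x4dff
+ 0x5347 = 0xa146
+ 0x46ca = 0xe810
+ 0x78cb = 0x60dc
One's complement: ~0x60dc
Checksum = 0x9f23


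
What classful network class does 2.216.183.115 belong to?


First octet: 2
Binary: 00000010
0xxxxxxx -> Class A (1-126)
Class A, default mask 255.0.0.0 (/8)


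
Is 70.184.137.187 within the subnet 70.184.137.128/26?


Subnet network: 70.184.137.128
Test IP AND mask: 70.184.137.128
Yes, 70.184.137.187 is in 70.184.137.128/26


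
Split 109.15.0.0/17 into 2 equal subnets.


New prefix = 17 + 1 = 18
Each subnet has 16384 addresses
  109.15.0.0/18
  109.15.64.0/18
Subnets: 109.15.0.0/18, 109.15.64.0/18


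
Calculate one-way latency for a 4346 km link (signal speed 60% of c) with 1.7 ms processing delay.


Speed = 0.6 * 3e5 km/s = 180000 km/s
Propagation delay = 4346 / 180000 = 0.0241 s = 24.1444 ms
Processing delay = 1.7 ms
Total one-way latency = 25.8444 ms


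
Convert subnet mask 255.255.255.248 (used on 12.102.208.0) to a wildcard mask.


Subnet mask: 255.255.255.248
Wildcard = 255.255.255.255 - subnet mask
255 - 255 = 0
255 - 255 = 0
255 - 255 = 0
255 - 248 = 7
Wildcard: 0.0.0.7


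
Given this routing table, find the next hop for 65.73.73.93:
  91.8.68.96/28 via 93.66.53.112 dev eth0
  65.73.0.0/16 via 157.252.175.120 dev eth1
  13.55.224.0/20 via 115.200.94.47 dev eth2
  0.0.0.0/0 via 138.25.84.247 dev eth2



Longest prefix match for 65.73.73.93:
  /28 91.8.68.96: no
  /16 65.73.0.0: MATCH
  /20 13.55.224.0: no
  /0 0.0.0.0: MATCH
Selected: next-hop 157.252.175.120 via eth1 (matched /16)


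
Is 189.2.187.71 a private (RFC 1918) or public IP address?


RFC 1918 private ranges:
  10.0.0.0/8 (10.0.0.0 - 10.255.255.255)
  172.16.0.0/12 (172.16.0.0 - 172.31.255.255)
  192.168.0.0/16 (192.168.0.0 - 192.168.255.255)
Public (not in any RFC 1918 range)


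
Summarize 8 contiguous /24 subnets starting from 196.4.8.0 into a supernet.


Original prefix: /24
Number of subnets: 8 = 2^3
New prefix = 24 - 3 = 21
Supernet: 196.4.8.0/21


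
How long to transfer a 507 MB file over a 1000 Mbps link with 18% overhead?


Effective throughput = 1000 * (1 - 18/100) = 820.0 Mbps
File size in Mb = 507 * 8 = 4056 Mb
Time = 4056 / 820.0
Time = 4.9463 seconds


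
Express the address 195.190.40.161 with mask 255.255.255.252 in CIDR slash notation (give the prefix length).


Binary: 11111111.11111111.11111111.11111100
Count leading 1s
Prefix: /30


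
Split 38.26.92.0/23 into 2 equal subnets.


New prefix = 23 + 1 = 24
Each subnet has 256 addresses
  38.26.92.0/24
  38.26.93.0/24
Subnets: 38.26.92.0/24, 38.26.93.0/24


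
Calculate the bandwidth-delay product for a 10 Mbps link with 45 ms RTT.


BDP = bandwidth * RTT
= 10 Mbps * 45 ms
= 10 * 1e6 * 45 / 1000 bits
= 450000 bits
= 56250 bytes
= 54.9316 KB
BDP = 450000 bits (56250 bytes)


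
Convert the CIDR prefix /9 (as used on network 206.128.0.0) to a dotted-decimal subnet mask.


/9 means 9 network bits, 23 host bits
Binary: 11111111100000000000000000000000
Mask: 255.128.0.0


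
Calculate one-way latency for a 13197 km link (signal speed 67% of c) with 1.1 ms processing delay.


Speed = 0.67 * 3e5 km/s = 201000 km/s
Propagation delay = 13197 / 201000 = 0.0657 s = 65.6567 ms
Processing delay = 1.1 ms
Total one-way latency = 66.7567 ms


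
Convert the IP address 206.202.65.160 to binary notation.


206 = 11001110
202 = 11001010
65 = 01000001
160 = 10100000
Binary: 11001110.11001010.01000001.10100000


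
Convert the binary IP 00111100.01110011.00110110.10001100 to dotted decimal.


00111100 = 60
01110011 = 115
00110110 = 54
10001100 = 140
IP: 60.115.54.140


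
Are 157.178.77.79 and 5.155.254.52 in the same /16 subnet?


Mask: 255.255.0.0
157.178.77.79 AND mask = 157.178.0.0
5.155.254.52 AND mask = 5.155.0.0
No, different subnets (157.178.0.0 vs 5.155.0.0)


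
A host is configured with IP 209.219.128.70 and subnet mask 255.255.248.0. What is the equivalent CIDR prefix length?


Binary: 11111111.11111111.11111000.00000000
Count leading 1s
Prefix: /21


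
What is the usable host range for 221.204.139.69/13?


Network: 221.200.0.0
Broadcast: 221.207.255.255
First usable = network + 1
Last usable = broadcast - 1
Range: 221.200.0.1 to 221.207.255.254


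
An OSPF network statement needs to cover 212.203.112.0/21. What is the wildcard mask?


Subnet mask: 255.255.248.0
Wildcard = 255.255.255.255 - subnet mask
255 - 255 = 0
255 - 255 = 0
255 - 248 = 7
255 - 0 = 255
Wildcard: 0.0.7.255


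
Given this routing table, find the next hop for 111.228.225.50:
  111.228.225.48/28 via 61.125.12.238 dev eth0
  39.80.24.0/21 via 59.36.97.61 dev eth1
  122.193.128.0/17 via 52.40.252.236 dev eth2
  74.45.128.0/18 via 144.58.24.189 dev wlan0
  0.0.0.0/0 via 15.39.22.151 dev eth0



Longest prefix match for 111.228.225.50:
  /28 111.228.225.48: MATCH
  /21 39.80.24.0: no
  /17 122.193.128.0: no
  /18 74.45.128.0: no
  /0 0.0.0.0: MATCH
Selected: next-hop 61.125.12.238 via eth0 (matched /28)


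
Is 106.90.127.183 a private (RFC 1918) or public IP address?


RFC 1918 private ranges:
  10.0.0.0/8 (10.0.0.0 - 10.255.255.255)
  172.16.0.0/12 (172.16.0.0 - 172.31.255.255)
  192.168.0.0/16 (192.168.0.0 - 192.168.255.255)
Public (not in any RFC 1918 range)


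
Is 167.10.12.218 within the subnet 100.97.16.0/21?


Subnet network: 100.97.16.0
Test IP AND mask: 167.10.8.0
No, 167.10.12.218 is not in 100.97.16.0/21


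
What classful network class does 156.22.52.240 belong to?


First octet: 156
Binary: 10011100
10xxxxxx -> Class B (128-191)
Class B, default mask 255.255.0.0 (/16)


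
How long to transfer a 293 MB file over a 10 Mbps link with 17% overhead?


Effective throughput = 10 * (1 - 17/100) = 8.3 Mbps
File size in Mb = 293 * 8 = 2344 Mb
Time = 2344 / 8.3
Time = 282.4096 seconds


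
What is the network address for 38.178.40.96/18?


IP:   00100110.10110010.00101000.01100000
Mask: 11111111.11111111.11000000.00000000
AND operation:
Net:  00100110.10110010.00000000.00000000
Network: 38.178.0.0/18


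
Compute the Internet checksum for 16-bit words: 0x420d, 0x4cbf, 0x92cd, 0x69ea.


Sum all words (with carry folding):
+ 0x420d = 0x420d
+ 0x4cbf = 0x8ecc
+ 0x92cd = 0x219a
+ 0x69ea = 0x8b84
One's complement: ~0x8b84
Checksum = 0x747b


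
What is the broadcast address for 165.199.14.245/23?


Network: 165.199.14.0/23
Host bits = 9
Set all host bits to 1:
Broadcast: 165.199.15.255


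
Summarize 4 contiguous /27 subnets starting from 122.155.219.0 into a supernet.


Original prefix: /27
Number of subnets: 4 = 2^2
New prefix = 27 - 2 = 25
Supernet: 122.155.219.0/25


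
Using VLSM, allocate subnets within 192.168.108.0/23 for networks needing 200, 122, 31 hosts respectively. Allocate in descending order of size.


200 hosts -> /24 (254 usable): 192.168.108.0/24
122 hosts -> /25 (126 usable): 192.168.109.0/25
31 hosts -> /26 (62 usable): 192.168.109.128/26
Allocation: 192.168.108.0/24 (200 hosts, 254 usable); 192.168.109.0/25 (122 hosts, 126 usable); 192.168.109.128/26 (31 hosts, 62 usable)


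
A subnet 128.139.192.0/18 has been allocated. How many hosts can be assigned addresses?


Host bits = 32 - 18 = 14
Total addresses = 2^14 = 16384
Usable = total - 2 (network and broadcast)
Usable hosts: 16382


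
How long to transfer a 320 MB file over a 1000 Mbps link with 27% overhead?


Effective throughput = 1000 * (1 - 27/100) = 730 Mbps
File size in Mb = 320 * 8 = 2560 Mb
Time = 2560 / 730
Time = 3.5068 seconds


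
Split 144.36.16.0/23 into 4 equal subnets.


New prefix = 23 + 2 = 25
Each subnet has 128 addresses
  144.36.16.0/25
  144.36.16.128/25
  144.36.17.0/25
  144.36.17.128/25
Subnets: 144.36.16.0/25, 144.36.16.128/25, 144.36.17.0/25, 144.36.17.128/25


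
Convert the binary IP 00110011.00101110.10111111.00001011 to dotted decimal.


00110011 = 51
00101110 = 46
10111111 = 191
00001011 = 11
IP: 51.46.191.11


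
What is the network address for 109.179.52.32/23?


IP:   01101101.10110011.00110100.00100000
Mask: 11111111.11111111.11111110.00000000
AND operation:
Net:  01101101.10110011.00110100.00000000
Network: 109.179.52.0/23


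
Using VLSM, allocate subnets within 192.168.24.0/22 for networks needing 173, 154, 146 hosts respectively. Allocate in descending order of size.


173 hosts -> /24 (254 usable): 192.168.24.0/24
154 hosts -> /24 (254 usable): 192.168.25.0/24
146 hosts -> /24 (254 usable): 192.168.26.0/24
Allocation: 192.168.24.0/24 (173 hosts, 254 usable); 192.168.25.0/24 (154 hosts, 254 usable); 192.168.26.0/24 (146 hosts, 254 usable)


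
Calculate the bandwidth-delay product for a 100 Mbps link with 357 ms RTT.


BDP = bandwidth * RTT
= 100 Mbps * 357 ms
= 100 * 1e6 * 357 / 1000 bits
= 35700000 bits
= 4462500 bytes
= 4357.9102 KB
BDP = 35700000 bits (4462500 bytes)


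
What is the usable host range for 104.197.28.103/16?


Network: 104.197.0.0
Broadcast: 104.197.255.255
First usable = network + 1
Last usable = broadcast - 1
Range: 104.197.0.1 to 104.197.255.254


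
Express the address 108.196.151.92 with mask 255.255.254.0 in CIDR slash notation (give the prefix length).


Binary: 11111111.11111111.11111110.00000000
Count leading 1s
Prefix: /23


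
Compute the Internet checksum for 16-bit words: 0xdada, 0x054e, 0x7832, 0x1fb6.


Sum all words (with carry folding):
+ 0xdada = 0xdada
+ 0x054e = 0xe028
+ 0x7832 = 0x585b
+ 0x1fb6 = 0x7811
One's complement: ~0x7811
Checksum = 0x87ee


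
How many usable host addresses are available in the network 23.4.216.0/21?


Host bits = 32 - 21 = 11
Total addresses = 2^11 = 2048
Usable = total - 2 (network and broadcast)
Usable hosts: 2046


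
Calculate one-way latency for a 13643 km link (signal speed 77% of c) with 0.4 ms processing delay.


Speed = 0.77 * 3e5 km/s = 231000 km/s
Propagation delay = 13643 / 231000 = 0.0591 s = 59.0606 ms
Processing delay = 0.4 ms
Total one-way latency = 59.4606 ms


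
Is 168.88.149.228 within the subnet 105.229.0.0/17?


Subnet network: 105.229.0.0
Test IP AND mask: 168.88.128.0
No, 168.88.149.228 is not in 105.229.0.0/17


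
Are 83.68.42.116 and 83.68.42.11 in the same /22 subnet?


Mask: 255.255.252.0
83.68.42.116 AND mask = 83.68.40.0
83.68.42.11 AND mask = 83.68.40.0
Yes, same subnet (83.68.40.0)


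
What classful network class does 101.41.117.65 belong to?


First octet: 101
Binary: 01100101
0xxxxxxx -> Class A (1-126)
Class A, default mask 255.0.0.0 (/8)


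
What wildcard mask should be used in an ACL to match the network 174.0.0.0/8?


Subnet mask: 255.0.0.0
Wildcard = 255.255.255.255 - subnet mask
255 - 255 = 0
255 - 0 = 255
255 - 0 = 255
255 - 0 = 255
Wildcard: 0.255.255.255


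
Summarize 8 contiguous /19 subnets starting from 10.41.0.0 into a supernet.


Original prefix: /19
Number of subnets: 8 = 2^3
New prefix = 19 - 3 = 16
Supernet: 10.41.0.0/16


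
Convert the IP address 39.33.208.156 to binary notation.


39 = 00100111
33 = 00100001
208 = 11010000
156 = 10011100
Binary: 00100111.00100001.11010000.10011100


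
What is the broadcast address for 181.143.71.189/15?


Network: 181.142.0.0/15
Host bits = 17
Set all host bits to 1:
Broadcast: 181.143.255.255


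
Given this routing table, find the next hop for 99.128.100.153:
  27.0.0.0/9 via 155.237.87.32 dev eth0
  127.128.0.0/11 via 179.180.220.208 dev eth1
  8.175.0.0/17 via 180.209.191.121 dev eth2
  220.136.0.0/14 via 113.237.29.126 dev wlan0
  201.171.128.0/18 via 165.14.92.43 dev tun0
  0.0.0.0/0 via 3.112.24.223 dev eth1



Longest prefix match for 99.128.100.153:
  /9 27.0.0.0: no
  /11 127.128.0.0: no
  /17 8.175.0.0: no
  /14 220.136.0.0: no
  /18 201.171.128.0: no
  /0 0.0.0.0: MATCH
Selected: next-hop 3.112.24.223 via eth1 (matched /0)


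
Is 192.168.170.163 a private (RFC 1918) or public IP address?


RFC 1918 private ranges:
  10.0.0.0/8 (10.0.0.0 - 10.255.255.255)
  172.16.0.0/12 (172.16.0.0 - 172.31.255.255)
  192.168.0.0/16 (192.168.0.0 - 192.168.255.255)
Private (in 192.168.0.0/16)


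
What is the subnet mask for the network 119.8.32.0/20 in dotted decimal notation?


/20 means 20 network bits, 12 host bits
Binary: 11111111111111111111000000000000
Mask: 255.255.240.0


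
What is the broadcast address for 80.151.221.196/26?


Network: 80.151.221.192/26
Host bits = 6
Set all host bits to 1:
Broadcast: 80.151.221.255


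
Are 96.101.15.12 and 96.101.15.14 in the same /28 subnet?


Mask: 255.255.255.240
96.101.15.12 AND mask = 96.101.15.0
96.101.15.14 AND mask = 96.101.15.0
Yes, same subnet (96.101.15.0)


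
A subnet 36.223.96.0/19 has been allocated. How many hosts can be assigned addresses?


Host bits = 32 - 19 = 13
Total addresses = 2^13 = 8192
Usable = total - 2 (network and broadcast)
Usable hosts: 8190


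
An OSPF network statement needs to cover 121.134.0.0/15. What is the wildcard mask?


Subnet mask: 255.254.0.0
Wildcard = 255.255.255.255 - subnet mask
255 - 255 = 0
255 - 254 = 1
255 - 0 = 255
255 - 0 = 255
Wildcard: 0.1.255.255


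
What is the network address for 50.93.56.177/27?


IP:   00110010.01011101.00111000.10110001
Mask: 11111111.11111111.11111111.11100000
AND operation:
Net:  00110010.01011101.00111000.10100000
Network: 50.93.56.160/27


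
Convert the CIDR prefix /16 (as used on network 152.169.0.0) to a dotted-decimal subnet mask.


/16 means 16 network bits, 16 host bits
Binary: 11111111111111110000000000000000
Mask: 255.255.0.0


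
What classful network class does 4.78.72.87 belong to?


First octet: 4
Binary: 00000100
0xxxxxxx -> Class A (1-126)
Class A, default mask 255.0.0.0 (/8)


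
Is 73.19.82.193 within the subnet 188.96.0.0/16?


Subnet network: 188.96.0.0
Test IP AND mask: 73.19.0.0
No, 73.19.82.193 is not in 188.96.0.0/16


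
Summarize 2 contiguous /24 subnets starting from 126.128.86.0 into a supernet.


Original prefix: /24
Number of subnets: 2 = 2^1
New prefix = 24 - 1 = 23
Supernet: 126.128.86.0/23


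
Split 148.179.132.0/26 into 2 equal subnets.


New prefix = 26 + 1 = 27
Each subnet has 32 addresses
  148.179.132.0/27
  148.179.132.32/27
Subnets: 148.179.132.0/27, 148.179.132.32/27


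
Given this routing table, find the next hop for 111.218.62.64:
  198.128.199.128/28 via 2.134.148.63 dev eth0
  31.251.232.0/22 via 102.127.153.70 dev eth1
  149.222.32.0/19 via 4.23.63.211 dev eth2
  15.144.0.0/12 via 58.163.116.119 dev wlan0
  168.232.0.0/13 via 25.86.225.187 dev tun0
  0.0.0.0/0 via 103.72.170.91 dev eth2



Longest prefix match for 111.218.62.64:
  /28 198.128.199.128: no
  /22 31.251.232.0: no
  /19 149.222.32.0: no
  /12 15.144.0.0: no
  /13 168.232.0.0: no
  /0 0.0.0.0: MATCH
Selected: next-hop 103.72.170.91 via eth2 (matched /0)


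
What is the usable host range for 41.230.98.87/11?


Network: 41.224.0.0
Broadcast: 41.255.255.255
First usable = network + 1
Last usable = broadcast - 1
Range: 41.224.0.1 to 41.255.255.254


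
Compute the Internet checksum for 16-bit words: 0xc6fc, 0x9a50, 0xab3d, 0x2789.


Sum all words (with carry folding):
+ 0xc6fc = 0xc6fc
+ 0x9a50 = 0x614d
+ 0xab3d = 0x0c8b
+ 0x2789 = 0x3414
One's complement: ~0x3414
Checksum = 0xcbeb


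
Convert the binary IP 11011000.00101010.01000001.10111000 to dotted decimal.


11011000 = 216
00101010 = 42
01000001 = 65
10111000 = 184
IP: 216.42.65.184


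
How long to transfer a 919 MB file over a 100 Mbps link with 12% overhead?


Effective throughput = 100 * (1 - 12/100) = 88 Mbps
File size in Mb = 919 * 8 = 7352 Mb
Time = 7352 / 88
Time = 83.5455 seconds


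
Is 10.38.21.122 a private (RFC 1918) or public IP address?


RFC 1918 private ranges:
  10.0.0.0/8 (10.0.0.0 - 10.255.255.255)
  172.16.0.0/12 (172.16.0.0 - 172.31.255.255)
  192.168.0.0/16 (192.168.0.0 - 192.168.255.255)
Private (in 10.0.0.0/8)


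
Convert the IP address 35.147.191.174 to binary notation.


35 = 00100011
147 = 10010011
191 = 10111111
174 = 10101110
Binary: 00100011.10010011.10111111.10101110


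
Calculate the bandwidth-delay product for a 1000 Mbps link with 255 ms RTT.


BDP = bandwidth * RTT
= 1000 Mbps * 255 ms
= 1000 * 1e6 * 255 / 1000 bits
= 255000000 bits
= 31875000 bytes
= 31127.9297 KB
BDP = 255000000 bits (31875000 bytes)


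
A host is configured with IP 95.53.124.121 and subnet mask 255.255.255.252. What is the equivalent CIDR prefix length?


Binary: 11111111.11111111.11111111.11111100
Count leading 1s
Prefix: /30


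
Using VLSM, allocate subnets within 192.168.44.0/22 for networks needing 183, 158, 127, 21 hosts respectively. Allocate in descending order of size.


183 hosts -> /24 (254 usable): 192.168.44.0/24
158 hosts -> /24 (254 usable): 192.168.45.0/24
127 hosts -> /24 (254 usable): 192.168.46.0/24
21 hosts -> /27 (30 usable): 192.168.47.0/27
Allocation: 192.168.44.0/24 (183 hosts, 254 usable); 192.168.45.0/24 (158 hosts, 254 usable); 192.168.46.0/24 (127 hosts, 254 usable); 192.168.47.0/27 (21 hosts, 30 usable)


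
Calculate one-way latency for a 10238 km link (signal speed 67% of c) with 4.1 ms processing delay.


Speed = 0.67 * 3e5 km/s = 201000 km/s
Propagation delay = 10238 / 201000 = 0.0509 s = 50.9353 ms
Processing delay = 4.1 ms
Total one-way latency = 55.0353 ms


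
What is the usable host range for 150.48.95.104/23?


Network: 150.48.94.0
Broadcast: 150.48.95.255
First usable = network + 1
Last usable = broadcast - 1
Range: 150.48.94.1 to 150.48.95.254


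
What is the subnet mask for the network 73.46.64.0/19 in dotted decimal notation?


/19 means 19 network bits, 13 host bits
Binary: 11111111111111111110000000000000
Mask: 255.255.224.0


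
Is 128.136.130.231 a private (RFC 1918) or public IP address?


RFC 1918 private ranges:
  10.0.0.0/8 (10.0.0.0 - 10.255.255.255)
  172.16.0.0/12 (172.16.0.0 - 172.31.255.255)
  192.168.0.0/16 (192.168.0.0 - 192.168.255.255)
Public (not in any RFC 1918 range)


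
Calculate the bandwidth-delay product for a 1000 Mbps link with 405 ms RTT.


BDP = bandwidth * RTT
= 1000 Mbps * 405 ms
= 1000 * 1e6 * 405 / 1000 bits
= 405000000 bits
= 50625000 bytes
= 49438.4766 KB
BDP = 405000000 bits (50625000 bytes)


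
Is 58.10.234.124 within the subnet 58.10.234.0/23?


Subnet network: 58.10.234.0
Test IP AND mask: 58.10.234.0
Yes, 58.10.234.124 is in 58.10.234.0/23


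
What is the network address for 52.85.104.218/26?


IP:   00110100.01010101.01101000.11011010
Mask: 11111111.11111111.11111111.11000000
AND operation:
Net:  00110100.01010101.01101000.11000000
Network: 52.85.104.192/26


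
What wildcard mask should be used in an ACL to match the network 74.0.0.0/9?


Subnet mask: 255.128.0.0
Wildcard = 255.255.255.255 - subnet mask
255 - 255 = 0
255 - 128 = 127
255 - 0 = 255
255 - 0 = 255
Wildcard: 0.127.255.255


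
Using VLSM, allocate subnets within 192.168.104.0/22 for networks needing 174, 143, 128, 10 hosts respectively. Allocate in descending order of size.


174 hosts -> /24 (254 usable): 192.168.104.0/24
143 hosts -> /24 (254 usable): 192.168.105.0/24
128 hosts -> /24 (254 usable): 192.168.106.0/24
10 hosts -> /28 (14 usable): 192.168.107.0/28
Allocation: 192.168.104.0/24 (174 hosts, 254 usable); 192.168.105.0/24 (143 hosts, 254 usable); 192.168.106.0/24 (128 hosts, 254 usable); 192.168.107.0/28 (10 hosts, 14 usable)


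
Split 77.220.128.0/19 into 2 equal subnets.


New prefix = 19 + 1 = 20
Each subnet has 4096 addresses
  77.220.128.0/20
  77.220.144.0/20
Subnets: 77.220.128.0/20, 77.220.144.0/20


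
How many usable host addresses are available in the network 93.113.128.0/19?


Host bits = 32 - 19 = 13
Total addresses = 2^13 = 8192
Usable = total - 2 (network and broadcast)
Usable hosts: 8190


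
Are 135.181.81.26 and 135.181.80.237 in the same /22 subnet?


Mask: 255.255.252.0
135.181.81.26 AND mask = 135.181.80.0
135.181.80.237 AND mask = 135.181.80.0
Yes, same subnet (135.181.80.0)


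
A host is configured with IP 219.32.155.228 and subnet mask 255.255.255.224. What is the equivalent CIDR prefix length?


Binary: 11111111.11111111.11111111.11100000
Count leading 1s
Prefix: /27


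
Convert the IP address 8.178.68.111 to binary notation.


8 = 00001000
178 = 10110010
68 = 01000100
111 = 01101111
Binary: 00001000.10110010.01000100.01101111


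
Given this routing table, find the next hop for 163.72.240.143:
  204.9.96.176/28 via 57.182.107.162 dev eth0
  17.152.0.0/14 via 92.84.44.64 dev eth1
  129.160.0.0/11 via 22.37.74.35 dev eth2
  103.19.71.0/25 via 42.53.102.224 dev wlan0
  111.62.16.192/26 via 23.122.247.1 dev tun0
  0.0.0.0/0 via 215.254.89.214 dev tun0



Longest prefix match for 163.72.240.143:
  /28 204.9.96.176: no
  /14 17.152.0.0: no
  /11 129.160.0.0: no
  /25 103.19.71.0: no
  /26 111.62.16.192: no
  /0 0.0.0.0: MATCH
Selected: next-hop 215.254.89.214 via tun0 (matched /0)


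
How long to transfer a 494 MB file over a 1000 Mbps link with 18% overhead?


Effective throughput = 1000 * (1 - 18/100) = 820.0 Mbps
File size in Mb = 494 * 8 = 3952 Mb
Time = 3952 / 820.0
Time = 4.8195 seconds


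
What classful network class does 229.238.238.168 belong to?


First octet: 229
Binary: 11100101
1110xxxx -> Class D (224-239)
Class D (multicast), default mask N/A


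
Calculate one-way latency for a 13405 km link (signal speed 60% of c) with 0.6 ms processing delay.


Speed = 0.6 * 3e5 km/s = 180000 km/s
Propagation delay = 13405 / 180000 = 0.0745 s = 74.4722 ms
Processing delay = 0.6 ms
Total one-way latency = 75.0722 ms


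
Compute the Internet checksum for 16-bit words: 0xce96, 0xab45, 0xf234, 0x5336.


Sum all words (with carry folding):
+ 0xce96 = 0xce96
+ 0xab45 = 0x79dc
+ 0xf234 = 0x6c11
+ 0x5336 = 0xbf47
One's complement: ~0xbf47
Checksum = 0x40b8


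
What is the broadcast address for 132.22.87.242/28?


Network: 132.22.87.240/28
Host bits = 4
Set all host bits to 1:
Broadcast: 132.22.87.255


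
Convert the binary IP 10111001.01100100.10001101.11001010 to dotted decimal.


10111001 = 185
01100100 = 100
10001101 = 141
11001010 = 202
IP: 185.100.141.202


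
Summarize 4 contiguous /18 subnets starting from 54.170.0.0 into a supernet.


Original prefix: /18
Number of subnets: 4 = 2^2
New prefix = 18 - 2 = 16
Supernet: 54.170.0.0/16


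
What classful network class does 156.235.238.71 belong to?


First octet: 156
Binary: 10011100
10xxxxxx -> Class B (128-191)
Class B, default mask 255.255.0.0 (/16)


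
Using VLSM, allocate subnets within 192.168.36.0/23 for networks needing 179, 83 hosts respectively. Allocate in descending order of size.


179 hosts -> /24 (254 usable): 192.168.36.0/24
83 hosts -> /25 (126 usable): 192.168.37.0/25
Allocation: 192.168.36.0/24 (179 hosts, 254 usable); 192.168.37.0/25 (83 hosts, 126 usable)


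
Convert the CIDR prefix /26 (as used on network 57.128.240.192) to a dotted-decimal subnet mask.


/26 means 26 network bits, 6 host bits
Binary: 11111111111111111111111111000000
Mask: 255.255.255.192


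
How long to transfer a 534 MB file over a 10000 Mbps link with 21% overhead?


Effective throughput = 10000 * (1 - 21/100) = 7900 Mbps
File size in Mb = 534 * 8 = 4272 Mb
Time = 4272 / 7900
Time = 0.5408 seconds


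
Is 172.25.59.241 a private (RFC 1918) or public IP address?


RFC 1918 private ranges:
  10.0.0.0/8 (10.0.0.0 - 10.255.255.255)
  172.16.0.0/12 (172.16.0.0 - 172.31.255.255)
  192.168.0.0/16 (192.168.0.0 - 192.168.255.255)
Private (in 172.16.0.0/12)


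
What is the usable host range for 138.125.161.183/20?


Network: 138.125.160.0
Broadcast: 138.125.175.255
First usable = network + 1
Last usable = broadcast - 1
Range: 138.125.160.1 to 138.125.175.254


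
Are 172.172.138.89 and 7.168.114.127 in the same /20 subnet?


Mask: 255.255.240.0
172.172.138.89 AND mask = 172.172.128.0
7.168.114.127 AND mask = 7.168.112.0
No, different subnets (172.172.128.0 vs 7.168.112.0)


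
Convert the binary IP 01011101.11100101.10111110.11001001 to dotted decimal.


01011101 = 93
11100101 = 229
10111110 = 190
11001001 = 201
IP: 93.229.190.201


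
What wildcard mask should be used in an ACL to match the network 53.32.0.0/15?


Subnet mask: 255.254.0.0
Wildcard = 255.255.255.255 - subnet mask
255 - 255 = 0
255 - 254 = 1
255 - 0 = 255
255 - 0 = 255
Wildcard: 0.1.255.255


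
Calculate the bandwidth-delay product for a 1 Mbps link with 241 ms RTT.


BDP = bandwidth * RTT
= 1 Mbps * 241 ms
= 1 * 1e6 * 241 / 1000 bits
= 241000 bits
= 30125 bytes
= 29.4189 KB
BDP = 241000 bits (30125 bytes)


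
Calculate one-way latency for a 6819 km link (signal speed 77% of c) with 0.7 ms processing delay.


Speed = 0.77 * 3e5 km/s = 231000 km/s
Propagation delay = 6819 / 231000 = 0.0295 s = 29.5195 ms
Processing delay = 0.7 ms
Total one-way latency = 30.2195 ms


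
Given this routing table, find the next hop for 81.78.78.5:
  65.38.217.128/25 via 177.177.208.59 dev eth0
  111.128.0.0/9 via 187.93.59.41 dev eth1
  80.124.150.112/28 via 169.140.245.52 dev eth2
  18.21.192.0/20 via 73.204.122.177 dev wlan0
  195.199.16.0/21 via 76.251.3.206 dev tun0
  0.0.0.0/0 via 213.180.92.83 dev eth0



Longest prefix match for 81.78.78.5:
  /25 65.38.217.128: no
  /9 111.128.0.0: no
  /28 80.124.150.112: no
  /20 18.21.192.0: no
  /21 195.199.16.0: no
  /0 0.0.0.0: MATCH
Selected: next-hop 213.180.92.83 via eth0 (matched /0)


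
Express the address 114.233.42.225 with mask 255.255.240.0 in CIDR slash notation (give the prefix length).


Binary: 11111111.11111111.11110000.00000000
Count leading 1s
Prefix: /20


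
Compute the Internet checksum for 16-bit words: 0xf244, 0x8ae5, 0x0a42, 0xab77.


Sum all words (with carry folding):
+ 0xf244 = 0xf244
+ 0x8ae5 = 0x7d2a
+ 0x0a42 = 0x876c
+ 0xab77 = 0x32e4
One's complement: ~0x32e4
Checksum = 0xcd1b


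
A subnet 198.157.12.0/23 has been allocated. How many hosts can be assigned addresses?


Host bits = 32 - 23 = 9
Total addresses = 2^9 = 512
Usable = total - 2 (network and broadcast)
Usable hosts: 510


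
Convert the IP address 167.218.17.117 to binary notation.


167 = 10100111
218 = 11011010
17 = 00010001
117 = 01110101
Binary: 10100111.11011010.00010001.01110101


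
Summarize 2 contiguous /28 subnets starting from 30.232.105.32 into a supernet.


Original prefix: /28
Number of subnets: 2 = 2^1
New prefix = 28 - 1 = 27
Supernet: 30.232.105.32/27


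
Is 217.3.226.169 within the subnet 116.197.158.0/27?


Subnet network: 116.197.158.0
Test IP AND mask: 217.3.226.160
No, 217.3.226.169 is not in 116.197.158.0/27


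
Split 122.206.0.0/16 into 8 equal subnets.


New prefix = 16 + 3 = 19
Each subnet has 8192 addresses
  122.206.0.0/19
  122.206.32.0/19
  122.206.64.0/19
  122.206.96.0/19
  122.206.128.0/19
  122.206.160.0/19
  122.206.192.0/19
  122.206.224.0/19
Subnets: 122.206.0.0/19, 122.206.32.0/19, 122.206.64.0/19, 122.206.96.0/19, 122.206.128.0/19, 122.206.160.0/19, 122.206.192.0/19, 122.206.224.0/19


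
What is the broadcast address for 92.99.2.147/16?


Network: 92.99.0.0/16
Host bits = 16
Set all host bits to 1:
Broadcast: 92.99.255.255


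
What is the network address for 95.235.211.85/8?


IP:   01011111.11101011.11010011.01010101
Mask: 11111111.00000000.00000000.00000000
AND operation:
Net:  01011111.00000000.00000000.00000000
Network: 95.0.0.0/8


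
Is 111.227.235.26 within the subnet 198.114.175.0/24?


Subnet network: 198.114.175.0
Test IP AND mask: 111.227.235.0
No, 111.227.235.26 is not in 198.114.175.0/24


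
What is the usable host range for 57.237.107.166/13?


Network: 57.232.0.0
Broadcast: 57.239.255.255
First usable = network + 1
Last usable = broadcast - 1
Range: 57.232.0.1 to 57.239.255.254


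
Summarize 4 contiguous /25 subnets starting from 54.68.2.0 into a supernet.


Original prefix: /25
Number of subnets: 4 = 2^2
New prefix = 25 - 2 = 23
Supernet: 54.68.2.0/23


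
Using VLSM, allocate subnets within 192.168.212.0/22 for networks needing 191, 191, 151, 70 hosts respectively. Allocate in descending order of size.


191 hosts -> /24 (254 usable): 192.168.212.0/24
191 hosts -> /24 (254 usable): 192.168.213.0/24
151 hosts -> /24 (254 usable): 192.168.214.0/24
70 hosts -> /25 (126 usable): 192.168.215.0/25
Allocation: 192.168.212.0/24 (191 hosts, 254 usable); 192.168.213.0/24 (191 hosts, 254 usable); 192.168.214.0/24 (151 hosts, 254 usable); 192.168.215.0/25 (70 hosts, 126 usable)


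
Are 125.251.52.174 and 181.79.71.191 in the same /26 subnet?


Mask: 255.255.255.192
125.251.52.174 AND mask = 125.251.52.128
181.79.71.191 AND mask = 181.79.71.128
No, different subnets (125.251.52.128 vs 181.79.71.128)


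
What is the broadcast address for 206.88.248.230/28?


Network: 206.88.248.224/28
Host bits = 4
Set all host bits to 1:
Broadcast: 206.88.248.239


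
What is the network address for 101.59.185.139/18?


IP:   01100101.00111011.10111001.10001011
Mask: 11111111.11111111.11000000.00000000
AND operation:
Net:  01100101.00111011.10000000.00000000
Network: 101.59.128.0/18


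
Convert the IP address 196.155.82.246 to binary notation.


196 = 11000100
155 = 10011011
82 = 01010010
246 = 11110110
Binary: 11000100.10011011.01010010.11110110


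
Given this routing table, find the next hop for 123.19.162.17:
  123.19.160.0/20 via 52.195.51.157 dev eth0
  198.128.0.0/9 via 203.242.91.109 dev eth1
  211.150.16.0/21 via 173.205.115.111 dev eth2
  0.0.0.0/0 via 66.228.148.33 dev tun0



Longest prefix match for 123.19.162.17:
  /20 123.19.160.0: MATCH
  /9 198.128.0.0: no
  /21 211.150.16.0: no
  /0 0.0.0.0: MATCH
Selected: next-hop 52.195.51.157 via eth0 (matched /20)


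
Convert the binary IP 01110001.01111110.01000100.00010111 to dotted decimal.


01110001 = 113
01111110 = 126
01000100 = 68
00010111 = 23
IP: 113.126.68.23


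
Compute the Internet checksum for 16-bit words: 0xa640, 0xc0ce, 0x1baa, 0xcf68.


Sum all words (with carry folding):
+ 0xa640 = 0xa640
+ 0xc0ce = 0x670f
+ 0x1baa = 0x82b9
+ 0xcf68 = 0x5222
One's complement: ~0x5222
Checksum = 0xaddd


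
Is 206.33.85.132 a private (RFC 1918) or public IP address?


RFC 1918 private ranges:
  10.0.0.0/8 (10.0.0.0 - 10.255.255.255)
  172.16.0.0/12 (172.16.0.0 - 172.31.255.255)
  192.168.0.0/16 (192.168.0.0 - 192.168.255.255)
Public (not in any RFC 1918 range)


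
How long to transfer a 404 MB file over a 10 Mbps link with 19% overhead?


Effective throughput = 10 * (1 - 19/100) = 8.1 Mbps
File size in Mb = 404 * 8 = 3232 Mb
Time = 3232 / 8.1
Time = 399.0123 seconds


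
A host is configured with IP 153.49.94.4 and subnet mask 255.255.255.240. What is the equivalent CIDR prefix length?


Binary: 11111111.11111111.11111111.11110000
Count leading 1s
Prefix: /28


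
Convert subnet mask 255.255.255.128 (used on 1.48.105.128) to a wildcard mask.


Subnet mask: 255.255.255.128
Wildcard = 255.255.255.255 - subnet mask
255 - 255 = 0
255 - 255 = 0
255 - 255 = 0
255 - 128 = 127
Wildcard: 0.0.0.127


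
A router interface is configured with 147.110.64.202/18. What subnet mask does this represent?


/18 means 18 network bits, 14 host bits
Binary: 11111111111111111100000000000000
Mask: 255.255.192.0


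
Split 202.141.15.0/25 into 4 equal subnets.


New prefix = 25 + 2 = 27
Each subnet has 32 addresses
  202.141.15.0/27
  202.141.15.32/27
  202.141.15.64/27
  202.141.15.96/27
Subnets: 202.141.15.0/27, 202.141.15.32/27, 202.141.15.64/27, 202.141.15.96/27


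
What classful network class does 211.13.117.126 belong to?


First octet: 211
Binary: 11010011
110xxxxx -> Class C (192-223)
Class C, default mask 255.255.255.0 (/24)


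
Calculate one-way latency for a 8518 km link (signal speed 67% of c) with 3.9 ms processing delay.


Speed = 0.67 * 3e5 km/s = 201000 km/s
Propagation delay = 8518 / 201000 = 0.0424 s = 42.3781 ms
Processing delay = 3.9 ms
Total one-way latency = 46.2781 ms


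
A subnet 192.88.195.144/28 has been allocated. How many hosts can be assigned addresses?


Host bits = 32 - 28 = 4
Total addresses = 2^4 = 16
Usable = total - 2 (network and broadcast)
Usable hosts: 14


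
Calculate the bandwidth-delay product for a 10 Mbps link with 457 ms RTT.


BDP = bandwidth * RTT
= 10 Mbps * 457 ms
= 10 * 1e6 * 457 / 1000 bits
= 4570000 bits
= 571250 bytes
= 557.8613 KB
BDP = 4570000 bits (571250 bytes)


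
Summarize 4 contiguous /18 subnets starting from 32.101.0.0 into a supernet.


Original prefix: /18
Number of subnets: 4 = 2^2
New prefix = 18 - 2 = 16
Supernet: 32.101.0.0/16


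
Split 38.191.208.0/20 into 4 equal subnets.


New prefix = 20 + 2 = 22
Each subnet has 1024 addresses
  38.191.208.0/22
  38.191.212.0/22
  38.191.216.0/22
  38.191.220.0/22
Subnets: 38.191.208.0/22, 38.191.212.0/22, 38.191.216.0/22, 38.191.220.0/22


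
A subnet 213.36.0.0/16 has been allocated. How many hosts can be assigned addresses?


Host bits = 32 - 16 = 16
Total addresses = 2^16 = 65536
Usable = total - 2 (network and broadcast)
Usable hosts: 65534


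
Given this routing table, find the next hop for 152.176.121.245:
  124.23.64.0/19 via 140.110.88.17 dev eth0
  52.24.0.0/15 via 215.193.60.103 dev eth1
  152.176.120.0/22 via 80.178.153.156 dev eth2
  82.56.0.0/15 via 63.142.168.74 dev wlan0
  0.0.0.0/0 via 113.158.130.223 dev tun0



Longest prefix match for 152.176.121.245:
  /19 124.23.64.0: no
  /15 52.24.0.0: no
  /22 152.176.120.0: MATCH
  /15 82.56.0.0: no
  /0 0.0.0.0: MATCH
Selected: next-hop 80.178.153.156 via eth2 (matched /22)


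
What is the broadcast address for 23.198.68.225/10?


Network: 23.192.0.0/10
Host bits = 22
Set all host bits to 1:
Broadcast: 23.255.255.255


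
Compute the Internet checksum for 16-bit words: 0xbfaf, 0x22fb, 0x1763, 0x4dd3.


Sum all words (with carry folding):
+ 0xbfaf = 0xbfaf
+ 0x22fb = 0xe2aa
+ 0x1763 = 0xfa0d
+ 0x4dd3 = 0x47e1
One's complement: ~0x47e1
Checksum = 0xb81e


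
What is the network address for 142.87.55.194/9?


IP:   10001110.01010111.00110111.11000010
Mask: 11111111.10000000.00000000.00000000
AND operation:
Net:  10001110.00000000.00000000.00000000
Network: 142.0.0.0/9


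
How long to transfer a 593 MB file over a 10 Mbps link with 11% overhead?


Effective throughput = 10 * (1 - 11/100) = 8.9 Mbps
File size in Mb = 593 * 8 = 4744 Mb
Time = 4744 / 8.9
Time = 533.0337 seconds


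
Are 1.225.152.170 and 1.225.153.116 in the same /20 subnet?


Mask: 255.255.240.0
1.225.152.170 AND mask = 1.225.144.0
1.225.153.116 AND mask = 1.225.144.0
Yes, same subnet (1.225.144.0)


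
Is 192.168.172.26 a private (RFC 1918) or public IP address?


RFC 1918 private ranges:
  10.0.0.0/8 (10.0.0.0 - 10.255.255.255)
  172.16.0.0/12 (172.16.0.0 - 172.31.255.255)
  192.168.0.0/16 (192.168.0.0 - 192.168.255.255)
Private (in 192.168.0.0/16)


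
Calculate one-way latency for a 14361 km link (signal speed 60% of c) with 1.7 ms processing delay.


Speed = 0.6 * 3e5 km/s = 180000 km/s
Propagation delay = 14361 / 180000 = 0.0798 s = 79.7833 ms
Processing delay = 1.7 ms
Total one-way latency = 81.4833 ms


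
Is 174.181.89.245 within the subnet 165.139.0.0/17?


Subnet network: 165.139.0.0
Test IP AND mask: 174.181.0.0
No, 174.181.89.245 is not in 165.139.0.0/17


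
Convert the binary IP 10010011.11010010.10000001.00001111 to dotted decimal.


10010011 = 147
11010010 = 210
10000001 = 129
00001111 = 15
IP: 147.210.129.15


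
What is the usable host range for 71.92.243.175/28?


Network: 71.92.243.160
Broadcast: 71.92.243.175
First usable = network + 1
Last usable = broadcast - 1
Range: 71.92.243.161 to 71.92.243.174


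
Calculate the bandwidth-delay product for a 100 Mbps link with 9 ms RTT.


BDP = bandwidth * RTT
= 100 Mbps * 9 ms
= 100 * 1e6 * 9 / 1000 bits
= 900000 bits
= 112500 bytes
= 109.8633 KB
BDP = 900000 bits (112500 bytes)


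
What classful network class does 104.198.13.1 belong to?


First octet: 104
Binary: 01101000
0xxxxxxx -> Class A (1-126)
Class A, default mask 255.0.0.0 (/8)


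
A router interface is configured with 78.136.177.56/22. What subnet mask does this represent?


/22 means 22 network bits, 10 host bits
Binary: 11111111111111111111110000000000
Mask: 255.255.252.0


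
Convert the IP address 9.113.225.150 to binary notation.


9 = 00001001
113 = 01110001
225 = 11100001
150 = 10010110
Binary: 00001001.01110001.11100001.10010110


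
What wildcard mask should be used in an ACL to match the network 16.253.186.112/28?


Subnet mask: 255.255.255.240
Wildcard = 255.255.255.255 - subnet mask
255 - 255 = 0
255 - 255 = 0
255 - 255 = 0
255 - 240 = 15
Wildcard: 0.0.0.15


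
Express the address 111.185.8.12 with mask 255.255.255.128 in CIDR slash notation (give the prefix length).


Binary: 11111111.11111111.11111111.10000000
Count leading 1s
Prefix: /25


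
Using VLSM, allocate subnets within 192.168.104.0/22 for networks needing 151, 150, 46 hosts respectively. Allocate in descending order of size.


151 hosts -> /24 (254 usable): 192.168.104.0/24
150 hosts -> /24 (254 usable): 192.168.105.0/24
46 hosts -> /26 (62 usable): 192.168.106.0/26
Allocation: 192.168.104.0/24 (151 hosts, 254 usable); 192.168.105.0/24 (150 hosts, 254 usable); 192.168.106.0/26 (46 hosts, 62 usable)


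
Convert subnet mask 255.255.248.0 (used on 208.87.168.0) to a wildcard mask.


Subnet mask: 255.255.248.0
Wildcard = 255.255.255.255 - subnet mask
255 - 255 = 0
255 - 255 = 0
255 - 248 = 7
255 - 0 = 255
Wildcard: 0.0.7.255


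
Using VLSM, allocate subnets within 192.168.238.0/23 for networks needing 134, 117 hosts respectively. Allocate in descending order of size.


134 hosts -> /24 (254 usable): 192.168.238.0/24
117 hosts -> /25 (126 usable): 192.168.239.0/25
Allocation: 192.168.238.0/24 (134 hosts, 254 usable); 192.168.239.0/25 (117 hosts, 126 usable)


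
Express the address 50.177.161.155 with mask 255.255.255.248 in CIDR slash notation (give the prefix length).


Binary: 11111111.11111111.11111111.11111000
Count leading 1s
Prefix: /29


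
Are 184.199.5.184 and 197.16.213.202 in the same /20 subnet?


Mask: 255.255.240.0
184.199.5.184 AND mask = 184.199.0.0
197.16.213.202 AND mask = 197.16.208.0
No, different subnets (184.199.0.0 vs 197.16.208.0)


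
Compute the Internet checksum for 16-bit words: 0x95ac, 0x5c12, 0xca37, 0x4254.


Sum all words (with carry folding):
+ 0x95ac = 0x95ac
+ 0x5c12 = 0xf1be
+ 0xca37 = 0xbbf6
+ 0x4254 = 0xfe4a
One's complement: ~0xfe4a
Checksum = 0x01b5
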